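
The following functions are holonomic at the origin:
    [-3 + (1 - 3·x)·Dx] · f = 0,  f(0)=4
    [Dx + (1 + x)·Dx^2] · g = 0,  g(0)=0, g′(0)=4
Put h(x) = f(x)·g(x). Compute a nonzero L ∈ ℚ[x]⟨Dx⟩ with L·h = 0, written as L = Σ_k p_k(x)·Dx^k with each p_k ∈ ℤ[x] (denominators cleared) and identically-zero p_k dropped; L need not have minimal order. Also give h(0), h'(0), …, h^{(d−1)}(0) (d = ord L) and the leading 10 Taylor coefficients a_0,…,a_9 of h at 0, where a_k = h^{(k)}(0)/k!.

L = 3 + (5 + 9·x)·Dx + (-1 + 2·x + 3·x^2)·Dx^2  (order 2).
h: a_k = 0, 16, 40, 376/3, 372, 5596/5, 50324/15, 352348/35, 1056974/35, 28538858/315, …
ICs: h(0) = 0, h′(0) = 16.

f: a_k = 4, 12, 36, 108, 324, 972, 2916, 8748, 26244, 78732, …
g: a_k = 0, 4, -2, 4/3, -1, 4/5, -2/3, 4/7, -1/2, 4/9, …
L₀ := L_f ⊗_s L_g (sym. prod.), ord ≤ 2.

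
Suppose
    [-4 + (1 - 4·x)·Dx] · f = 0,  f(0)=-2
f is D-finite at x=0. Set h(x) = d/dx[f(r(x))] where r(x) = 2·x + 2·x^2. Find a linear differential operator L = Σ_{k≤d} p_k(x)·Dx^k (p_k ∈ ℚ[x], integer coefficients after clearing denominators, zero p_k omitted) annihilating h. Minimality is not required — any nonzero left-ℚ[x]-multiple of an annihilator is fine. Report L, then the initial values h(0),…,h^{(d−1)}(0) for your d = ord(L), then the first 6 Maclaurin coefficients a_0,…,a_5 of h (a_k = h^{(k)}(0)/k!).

f: a_k = -2, -8, -32, -128, -512, -2048, …
f∘r: x↦r, Dx↦Dx/r' in L_f ⇒ L₀.
h=h₀': d/dx-closure on L₀ ⇒ L.
L = (18 + 48·x + 48·x^2) + (-1 + 6·x + 24·x^2 + 16·x^3)·Dx  (order 1).
h: a_k = -16, -288, -3840, -45568, -506880, -5412864, …
ICs: h(0) = -16.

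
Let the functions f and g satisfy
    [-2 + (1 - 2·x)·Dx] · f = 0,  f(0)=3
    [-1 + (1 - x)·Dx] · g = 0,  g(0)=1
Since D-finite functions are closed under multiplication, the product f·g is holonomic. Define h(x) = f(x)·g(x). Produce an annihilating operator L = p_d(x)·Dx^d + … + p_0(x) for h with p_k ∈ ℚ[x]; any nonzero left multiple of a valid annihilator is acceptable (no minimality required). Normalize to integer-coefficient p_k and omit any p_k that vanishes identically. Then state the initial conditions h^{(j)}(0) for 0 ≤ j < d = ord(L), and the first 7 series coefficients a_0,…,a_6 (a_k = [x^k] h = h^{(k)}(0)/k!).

f: a_k = 3, 6, 12, 24, 48, 96, 192, …
g: a_k = 1, 1, 1, 1, 1, 1, 1, …
Product ⇒ symmetric product L₀, ord ≤ 1.
L = (-3 + 4·x) + (1 - 3·x + 2·x^2)·Dx  (order 1).
h: a_k = 3, 9, 21, 45, 93, 189, 381, …
ICs: h(0) = 3.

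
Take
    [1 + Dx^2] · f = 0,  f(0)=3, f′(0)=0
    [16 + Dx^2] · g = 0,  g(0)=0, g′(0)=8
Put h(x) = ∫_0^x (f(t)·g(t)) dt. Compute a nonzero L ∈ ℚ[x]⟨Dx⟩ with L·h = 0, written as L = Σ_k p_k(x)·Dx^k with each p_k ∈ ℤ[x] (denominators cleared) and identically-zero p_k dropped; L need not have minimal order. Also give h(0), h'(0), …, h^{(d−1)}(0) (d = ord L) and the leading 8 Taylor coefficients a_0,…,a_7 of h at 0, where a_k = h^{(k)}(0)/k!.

f: a_k = 3, 0, -3/2, 0, 1/8, 0, -1/240, 0, …
g: a_k = 0, 8, 0, -64/3, 0, 256/15, 0, -2048/315, …
f·g: L₀ = L_f ⊗_s L_g, ord ≤ 2·2.
h=∫h₀ ⇒ L = L₀·Dx.
L = 225·Dx + 34·Dx^3 + Dx^5  (order 5).
h: a_k = 0, 0, 12, 0, -19, 0, 421/30, 0, …
ICs: h(0) = 0, h′(0) = 0, h′′(0) = 24, h′′′(0) = 0, h′′′′(0) = -456.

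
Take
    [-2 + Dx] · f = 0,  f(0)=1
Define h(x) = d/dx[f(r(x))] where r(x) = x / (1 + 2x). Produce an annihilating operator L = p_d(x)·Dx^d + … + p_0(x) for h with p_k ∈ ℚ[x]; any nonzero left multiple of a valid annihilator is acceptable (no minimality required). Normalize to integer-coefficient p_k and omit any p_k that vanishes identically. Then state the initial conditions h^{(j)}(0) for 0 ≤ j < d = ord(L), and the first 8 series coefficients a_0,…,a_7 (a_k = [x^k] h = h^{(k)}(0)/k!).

f: a_k = 1, 2, 2, 4/3, 2/3, 4/15, 4/45, 8/315, …
Change of var in L_f (x↦r) gives L₀.
h=h₀': d/dx-closure on L₀ ⇒ L.
L = (-2 - 8·x) + (-1 - 4·x - 4·x^2)·Dx  (order 1).
h: a_k = 2, -4, 4, 8/3, -76/3, 1208/15, -8728/45, 125456/315, …
ICs: h(0) = 2.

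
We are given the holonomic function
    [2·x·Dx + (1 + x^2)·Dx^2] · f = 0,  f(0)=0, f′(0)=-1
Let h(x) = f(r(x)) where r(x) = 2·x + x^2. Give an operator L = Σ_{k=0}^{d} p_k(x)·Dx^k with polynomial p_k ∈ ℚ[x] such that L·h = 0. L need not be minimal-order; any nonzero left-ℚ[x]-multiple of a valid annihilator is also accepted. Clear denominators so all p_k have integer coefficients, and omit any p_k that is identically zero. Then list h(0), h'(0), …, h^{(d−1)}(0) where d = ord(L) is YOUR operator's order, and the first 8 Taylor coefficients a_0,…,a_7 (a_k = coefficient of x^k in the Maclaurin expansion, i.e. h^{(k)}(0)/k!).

L = (-1 + 8·x + 16·x^2 + 12·x^3 + 3·x^4)·Dx + (1 + x + 4·x^2 + 8·x^3 + 5·x^4 + x^5)·Dx^2  (order 2).
h: a_k = 0, -2, -1, 8/3, 4, -22/5, -47/3, 16/7, …
ICs: h(0) = 0, h′(0) = -2.

f: a_k = 0, -1, 0, 1/3, 0, -1/5, 0, 1/7, …
Substitute x→r, Dx→(1/r')Dx; clear ⇒ L₀.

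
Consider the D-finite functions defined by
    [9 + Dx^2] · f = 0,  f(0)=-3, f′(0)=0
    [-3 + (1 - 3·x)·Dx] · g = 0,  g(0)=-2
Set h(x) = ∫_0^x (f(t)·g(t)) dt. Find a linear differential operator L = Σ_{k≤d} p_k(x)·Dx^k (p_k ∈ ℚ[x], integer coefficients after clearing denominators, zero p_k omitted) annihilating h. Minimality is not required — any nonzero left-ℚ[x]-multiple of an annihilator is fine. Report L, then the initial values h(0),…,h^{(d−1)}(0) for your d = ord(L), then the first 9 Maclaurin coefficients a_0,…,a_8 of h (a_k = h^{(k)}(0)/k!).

L = (-9 + 27·x)·Dx + 6·Dx^2 + (-1 + 3·x)·Dx^3  (order 3).
h: a_k = 0, 6, 9, 9, 81/4, 1053/20, 1053/8, 94527/280, 283581/320, …
ICs: h(0) = 0, h′(0) = 6, h′′(0) = 18.

f: a_k = -3, 0, 27/2, 0, -81/8, 0, 243/80, 0, -2187/4480, …
g: a_k = -2, -6, -18, -54, -162, -486, -1458, -4374, -13122, …
f·g: L₀ = L_f ⊗_s L_g, ord ≤ 2·1.
Integrate: L := L₀·Dx.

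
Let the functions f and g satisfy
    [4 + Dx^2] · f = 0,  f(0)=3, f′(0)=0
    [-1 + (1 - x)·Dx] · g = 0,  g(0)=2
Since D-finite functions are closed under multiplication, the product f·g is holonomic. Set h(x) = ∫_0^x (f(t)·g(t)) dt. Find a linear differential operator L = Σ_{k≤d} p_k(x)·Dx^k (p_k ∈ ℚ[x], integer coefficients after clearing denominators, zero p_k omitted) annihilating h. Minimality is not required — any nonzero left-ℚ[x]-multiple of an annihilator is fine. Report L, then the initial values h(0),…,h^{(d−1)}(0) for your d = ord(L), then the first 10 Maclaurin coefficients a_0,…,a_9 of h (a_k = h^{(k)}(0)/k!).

L = (-4 + 4·x)·Dx + 2·Dx^2 + (-1 + x)·Dx^3  (order 3).
h: a_k = 0, 6, 3, -2, -3/2, -2/5, -1/3, -38/105, -19/60, -262/945, …
ICs: h(0) = 0, h′(0) = 6, h′′(0) = 6.

f: a_k = 3, 0, -6, 0, 2, 0, -4/15, 0, 2/105, 0, …
g: a_k = 2, 2, 2, 2, 2, 2, 2, 2, 2, 2, …
h₀=f·g: eliminate ⇒ L₀, order ≤ 2·1.
∫: right-multiply L₀ by Dx.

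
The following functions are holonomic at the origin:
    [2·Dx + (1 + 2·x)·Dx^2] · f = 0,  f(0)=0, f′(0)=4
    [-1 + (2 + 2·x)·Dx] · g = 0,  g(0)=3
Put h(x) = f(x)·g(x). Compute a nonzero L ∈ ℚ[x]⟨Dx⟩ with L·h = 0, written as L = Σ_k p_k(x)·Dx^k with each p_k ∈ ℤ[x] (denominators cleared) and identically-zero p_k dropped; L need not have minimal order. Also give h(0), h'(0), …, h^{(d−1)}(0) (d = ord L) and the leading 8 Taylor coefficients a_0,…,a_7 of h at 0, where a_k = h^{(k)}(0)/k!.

f: a_k = 0, 4, -4, 16/3, -8, 64/5, -64/3, 256/7, …
g: a_k = 3, 3/2, -3/8, 3/16, -15/128, 21/256, -63/1024, 99/2048, …
Sym-product of L_f,L_g gives L₀ (≤ ord 2).
L = (-1 + 2·x) + (4 + 4·x)·Dx + (4 + 16·x + 20·x^2 + 8·x^3)·Dx^2  (order 2).
h: a_k = 0, 12, -6, 17/2, -55/4, 3709/160, -12801/320, 629127/8960, …
ICs: h(0) = 0, h′(0) = 12.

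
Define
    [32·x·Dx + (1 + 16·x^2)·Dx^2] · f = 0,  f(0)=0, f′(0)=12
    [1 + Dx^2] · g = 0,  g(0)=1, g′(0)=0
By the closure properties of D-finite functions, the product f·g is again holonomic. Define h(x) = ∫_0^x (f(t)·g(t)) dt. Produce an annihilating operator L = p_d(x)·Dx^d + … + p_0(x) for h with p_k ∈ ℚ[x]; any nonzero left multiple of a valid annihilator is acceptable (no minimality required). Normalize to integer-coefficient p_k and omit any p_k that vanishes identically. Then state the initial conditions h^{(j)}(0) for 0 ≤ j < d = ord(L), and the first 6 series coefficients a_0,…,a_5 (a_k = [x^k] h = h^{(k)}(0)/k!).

L = (1105 + 51776·x^2 + 22016·x^4 + 16384·x^6 + 65536·x^8)·Dx + (2112·x + 35840·x^3 + 49152·x^5 + 262144·x^7)·Dx^2 + (1122 + 52352·x^2 + 27648·x^4 + 32768·x^6 + 131072·x^8)·Dx^3 + (2112·x + 35840·x^3 + 49152·x^5 + 262144·x^7)·Dx^4 + (17 + 576·x^2 + 5632·x^4 + 16384·x^6 + 65536·x^8)·Dx^5  (order 5).
h: a_k = 0, 0, 6, 0, -35/2, 0, …
ICs: h(0) = 0, h′(0) = 0, h′′(0) = 12, h′′′(0) = 0, h′′′′(0) = -420.

f: a_k = 0, 12, 0, -64, 0, 3072/5, …
g: a_k = 1, 0, -1/2, 0, 1/24, 0, …
h₀=f·g: eliminate ⇒ L₀, order ≤ 2·2.
h=∫₀ˣh₀: take L = L₀·Dx.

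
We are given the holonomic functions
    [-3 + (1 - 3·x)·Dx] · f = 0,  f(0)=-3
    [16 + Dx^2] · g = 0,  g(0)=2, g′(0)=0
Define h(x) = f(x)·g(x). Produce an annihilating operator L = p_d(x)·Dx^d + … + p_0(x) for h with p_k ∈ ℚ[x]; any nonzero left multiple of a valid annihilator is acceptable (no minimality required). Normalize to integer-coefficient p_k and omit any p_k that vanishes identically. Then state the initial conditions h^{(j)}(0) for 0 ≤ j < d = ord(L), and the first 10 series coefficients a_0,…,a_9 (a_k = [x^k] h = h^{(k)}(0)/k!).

L = (-16 + 48·x) + 6·Dx + (-1 + 3·x)·Dx^2  (order 2).
h: a_k = -6, -18, -6, -18, -118, -354, -15418/15, -15418/5, -972358/105, -972358/35, …
ICs: h(0) = -6, h′(0) = -18.

f: a_k = -3, -9, -27, -81, -243, -729, -2187, -6561, -19683, -59049, …
g: a_k = 2, 0, -16, 0, 64/3, 0, -512/45, 0, 1024/315, 0, …
h₀=f·g: eliminate ⇒ L₀, order ≤ 1·2.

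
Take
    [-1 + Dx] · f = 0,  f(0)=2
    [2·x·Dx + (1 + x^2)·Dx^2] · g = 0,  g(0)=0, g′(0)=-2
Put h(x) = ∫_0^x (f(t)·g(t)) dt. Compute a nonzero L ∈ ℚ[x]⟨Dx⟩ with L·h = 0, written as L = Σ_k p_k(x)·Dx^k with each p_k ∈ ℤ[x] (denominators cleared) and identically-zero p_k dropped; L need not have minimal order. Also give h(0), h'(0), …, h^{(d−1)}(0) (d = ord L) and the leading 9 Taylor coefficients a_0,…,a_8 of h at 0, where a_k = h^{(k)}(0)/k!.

f: a_k = 2, 2, 1, 1/3, 1/12, 1/60, 1/360, 1/2520, 1/20160, …
g: a_k = 0, -2, 0, 2/3, 0, -2/5, 0, 2/7, 0, …
Product ⇒ symmetric product L₀, ord ≤ 2.
h=∫₀ˣh₀: take L = L₀·Dx.
L = (1 - 2·x + x^2)·Dx + (-2 + 2·x - 2·x^2)·Dx^2 + (1 + x^2)·Dx^3  (order 3).
h: a_k = 0, 0, -2, -4/3, -1/6, 2/15, -1/20, -11/126, 31/1120, …
ICs: h(0) = 0, h′(0) = 0, h′′(0) = -4.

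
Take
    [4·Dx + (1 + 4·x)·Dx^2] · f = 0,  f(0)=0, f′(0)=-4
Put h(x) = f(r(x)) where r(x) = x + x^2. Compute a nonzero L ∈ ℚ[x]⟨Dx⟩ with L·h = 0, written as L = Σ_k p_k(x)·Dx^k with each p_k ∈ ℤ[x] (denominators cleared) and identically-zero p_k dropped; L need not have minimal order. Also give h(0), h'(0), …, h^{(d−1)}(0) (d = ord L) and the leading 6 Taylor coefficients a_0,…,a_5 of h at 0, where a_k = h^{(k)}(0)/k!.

L = 2·Dx + (1 + 2·x)·Dx^2  (order 2).
h: a_k = 0, -4, 4, -16/3, 8, -64/5, …
ICs: h(0) = 0, h′(0) = -4.

f: a_k = 0, -4, 8, -64/3, 64, -1024/5, …
f∘r: x↦r, Dx↦Dx/r' in L_f ⇒ L₀.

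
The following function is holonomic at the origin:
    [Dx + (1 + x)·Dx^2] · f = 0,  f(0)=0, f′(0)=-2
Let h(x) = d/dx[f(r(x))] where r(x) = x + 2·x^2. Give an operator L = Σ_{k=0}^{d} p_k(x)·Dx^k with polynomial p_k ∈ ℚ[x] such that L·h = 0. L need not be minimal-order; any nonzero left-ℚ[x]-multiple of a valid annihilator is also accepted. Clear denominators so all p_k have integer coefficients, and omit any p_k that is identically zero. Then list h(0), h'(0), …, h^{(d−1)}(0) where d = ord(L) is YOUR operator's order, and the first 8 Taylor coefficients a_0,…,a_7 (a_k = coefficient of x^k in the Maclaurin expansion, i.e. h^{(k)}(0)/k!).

L = (-3 + 4·x + 8·x^2) + (1 + 5·x + 6·x^2 + 8·x^3)·Dx  (order 1).
h: a_k = -2, -6, 10, 2, -22, 18, 26, -62, …
ICs: h(0) = -2.

f: a_k = 0, -2, 1, -2/3, 1/2, -2/5, 1/3, -2/7, …
L₀ from L_f via x↦r, Dx↦r'^{-1}Dx.
Derive L from L₀ (diff closure).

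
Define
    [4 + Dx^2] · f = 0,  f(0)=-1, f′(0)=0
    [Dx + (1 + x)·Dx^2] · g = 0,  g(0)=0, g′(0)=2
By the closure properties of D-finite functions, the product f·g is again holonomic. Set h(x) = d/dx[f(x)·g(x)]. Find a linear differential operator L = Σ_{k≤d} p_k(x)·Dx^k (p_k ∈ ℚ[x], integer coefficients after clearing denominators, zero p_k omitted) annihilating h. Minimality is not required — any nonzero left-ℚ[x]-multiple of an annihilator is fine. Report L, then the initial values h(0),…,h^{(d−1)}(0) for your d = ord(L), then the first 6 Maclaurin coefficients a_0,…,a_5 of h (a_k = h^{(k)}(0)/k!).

f: a_k = -1, 0, 2, 0, -2/3, 0, …
g: a_k = 0, 2, -1, 2/3, -1/2, 2/5, …
Sym-product of L_f,L_g gives L₀ (≤ ord 4).
h=h₀': d/dx-closure on L₀ ⇒ L.
L = (-56 + 896·x + 4416·x^2 + 8064·x^3 + 7136·x^4 + 3072·x^5 + 512·x^6) + (72 + 776·x + 2080·x^2 + 2400·x^3 + 1280·x^4 + 256·x^5)·Dx + (70 + 824·x + 2780·x^2 + 4416·x^3 + 3664·x^4 + 1536·x^5 + 256·x^6)·Dx^2 + (18 + 194·x + 520·x^2 + 600·x^3 + 320·x^4 + 64·x^5)·Dx^3 + (21 + 150·x + 419·x^2 + 600·x^3 + 470·x^4 + 192·x^5 + 32·x^6)·Dx^4  (order 4).
h: a_k = -2, 2, 10, -6, -2, 0, …
ICs: h(0) = -2, h′(0) = 2, h′′(0) = 20, h′′′(0) = -36.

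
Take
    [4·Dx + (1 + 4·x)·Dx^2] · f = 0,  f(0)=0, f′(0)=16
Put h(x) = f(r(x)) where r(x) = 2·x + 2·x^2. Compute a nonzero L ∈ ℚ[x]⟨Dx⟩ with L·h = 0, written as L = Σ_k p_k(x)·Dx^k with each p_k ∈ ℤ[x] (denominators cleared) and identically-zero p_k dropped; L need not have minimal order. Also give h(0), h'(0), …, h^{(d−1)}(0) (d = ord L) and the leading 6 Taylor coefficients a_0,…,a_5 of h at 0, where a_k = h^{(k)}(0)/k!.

f: a_k = 0, 16, -32, 256/3, -256, 4096/5, …
f∘r: x↦r, Dx↦Dx/r' in L_f ⇒ L₀.
L = (6 + 16·x + 16·x^2)·Dx + (1 + 10·x + 24·x^2 + 16·x^3)·Dx^2  (order 2).
h: a_k = 0, 32, -96, 1280/3, -2176, 59392/5, …
ICs: h(0) = 0, h′(0) = 32.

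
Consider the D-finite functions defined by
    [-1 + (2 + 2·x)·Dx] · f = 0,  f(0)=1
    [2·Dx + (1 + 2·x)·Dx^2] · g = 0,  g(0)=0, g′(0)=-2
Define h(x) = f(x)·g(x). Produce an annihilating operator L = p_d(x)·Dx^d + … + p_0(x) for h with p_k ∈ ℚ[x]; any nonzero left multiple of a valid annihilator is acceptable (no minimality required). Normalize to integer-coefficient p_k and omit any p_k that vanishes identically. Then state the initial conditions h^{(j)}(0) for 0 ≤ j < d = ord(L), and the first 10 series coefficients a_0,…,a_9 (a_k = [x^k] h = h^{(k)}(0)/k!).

L = (-1 + 2·x) + (4 + 4·x)·Dx + (4 + 16·x + 20·x^2 + 8·x^3)·Dx^2  (order 2).
h: a_k = 0, -2, 1, -17/12, 55/24, -3709/960, 4267/640, -209709/17920, 746239/35840, -38670077/1032192, …
ICs: h(0) = 0, h′(0) = -2.

f: a_k = 1, 1/2, -1/8, 1/16, -5/128, 7/256, -21/1024, 33/2048, -429/32768, 715/65536, …
g: a_k = 0, -2, 2, -8/3, 4, -32/5, 32/3, -128/7, 32, -512/9, …
h₀=f·g: eliminate ⇒ L₀, order ≤ 1·2.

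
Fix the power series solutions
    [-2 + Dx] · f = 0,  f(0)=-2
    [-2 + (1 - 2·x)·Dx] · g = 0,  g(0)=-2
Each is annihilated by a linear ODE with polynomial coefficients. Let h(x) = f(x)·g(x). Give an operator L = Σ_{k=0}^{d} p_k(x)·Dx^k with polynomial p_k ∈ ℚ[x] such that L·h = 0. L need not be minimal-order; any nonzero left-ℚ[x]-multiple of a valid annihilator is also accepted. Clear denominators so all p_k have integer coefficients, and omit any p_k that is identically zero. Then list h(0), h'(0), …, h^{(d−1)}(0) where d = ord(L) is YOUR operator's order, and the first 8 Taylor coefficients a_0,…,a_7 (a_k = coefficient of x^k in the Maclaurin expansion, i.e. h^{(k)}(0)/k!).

L = (4 - 4·x) + (-1 + 2·x)·Dx  (order 1).
h: a_k = 4, 16, 40, 256/3, 520/3, 5216/15, 31312/45, 87680/63, …
ICs: h(0) = 4.

f: a_k = -2, -4, -4, -8/3, -4/3, -8/15, -8/45, -16/315, …
g: a_k = -2, -4, -8, -16, -32, -64, -128, -256, …
L₀ := L_f ⊗_s L_g (sym. prod.), ord ≤ 1.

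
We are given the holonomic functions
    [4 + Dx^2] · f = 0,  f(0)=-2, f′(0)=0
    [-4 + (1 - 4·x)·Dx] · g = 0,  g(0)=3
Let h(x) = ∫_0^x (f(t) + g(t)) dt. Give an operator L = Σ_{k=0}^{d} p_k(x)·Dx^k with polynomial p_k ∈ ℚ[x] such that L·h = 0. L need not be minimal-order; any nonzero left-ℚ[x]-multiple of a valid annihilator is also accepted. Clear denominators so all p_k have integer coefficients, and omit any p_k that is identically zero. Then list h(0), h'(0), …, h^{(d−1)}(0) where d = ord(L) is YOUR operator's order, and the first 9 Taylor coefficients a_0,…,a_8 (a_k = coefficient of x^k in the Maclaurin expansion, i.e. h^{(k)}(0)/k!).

f: a_k = -2, 0, 4, 0, -4/3, 0, 8/45, 0, -4/315, …
g: a_k = 3, 12, 48, 192, 768, 3072, 12288, 49152, 196608, …
Sum ⇒ L₀ = lclm(L_f,L_g) in ℚ(x)⟨Dx⟩.
h=∫₀ˣh₀: take L = L₀·Dx.
L = (-400 + 128·x - 256·x^2)·Dx + (36 - 176·x + 192·x^2 - 256·x^3)·Dx^2 + (-100 + 32·x - 64·x^2)·Dx^3 + (9 - 44·x + 48·x^2 - 64·x^3)·Dx^4  (order 4).
h: a_k = 0, 1, 6, 52/3, 48, 460/3, 512, 552968/315, 6144, …
ICs: h(0) = 0, h′(0) = 1, h′′(0) = 12, h′′′(0) = 104.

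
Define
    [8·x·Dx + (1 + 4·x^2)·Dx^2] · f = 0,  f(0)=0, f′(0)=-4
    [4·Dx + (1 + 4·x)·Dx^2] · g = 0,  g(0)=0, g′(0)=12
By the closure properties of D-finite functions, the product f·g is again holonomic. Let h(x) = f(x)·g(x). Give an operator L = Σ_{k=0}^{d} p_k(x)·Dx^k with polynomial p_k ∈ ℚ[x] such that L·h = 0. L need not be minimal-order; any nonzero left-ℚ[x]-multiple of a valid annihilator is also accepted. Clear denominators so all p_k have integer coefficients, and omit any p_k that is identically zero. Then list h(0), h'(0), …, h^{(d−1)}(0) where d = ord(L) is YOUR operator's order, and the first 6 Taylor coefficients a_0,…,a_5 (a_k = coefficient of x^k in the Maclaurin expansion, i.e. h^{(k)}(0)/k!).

f: a_k = 0, -4, 0, 16/3, 0, -64/5, …
g: a_k = 0, 12, -24, 64, -192, 3072/5, …
f·g: L₀ = L_f ⊗_s L_g, ord ≤ 2·2.
L = (96 + 640·x + 1408·x^2 + 7680·x^3 + 15360·x^4 + 26624·x^5 + 8192·x^7)·Dx + (24 + 320·x + 2656·x^2 + 9728·x^3 + 28160·x^4 + 47616·x^5 + 71680·x^6 + 6144·x^7 + 28672·x^8)·Dx^2 + (12 + 104·x + 672·x^2 + 2976·x^3 + 8256·x^4 + 18048·x^5 + 24576·x^6 + 35328·x^7 + 6144·x^8 + 16384·x^9)·Dx^3 + (1 + 12·x + 68·x^2 + 256·x^3 + 696·x^4 + 1536·x^5 + 2688·x^6 + 3072·x^7 + 4224·x^8 + 1024·x^9 + 2048·x^10)·Dx^4  (order 4).
h: a_k = 0, 0, -48, 96, -192, 640, …
ICs: h(0) = 0, h′(0) = 0, h′′(0) = -96, h′′′(0) = 576.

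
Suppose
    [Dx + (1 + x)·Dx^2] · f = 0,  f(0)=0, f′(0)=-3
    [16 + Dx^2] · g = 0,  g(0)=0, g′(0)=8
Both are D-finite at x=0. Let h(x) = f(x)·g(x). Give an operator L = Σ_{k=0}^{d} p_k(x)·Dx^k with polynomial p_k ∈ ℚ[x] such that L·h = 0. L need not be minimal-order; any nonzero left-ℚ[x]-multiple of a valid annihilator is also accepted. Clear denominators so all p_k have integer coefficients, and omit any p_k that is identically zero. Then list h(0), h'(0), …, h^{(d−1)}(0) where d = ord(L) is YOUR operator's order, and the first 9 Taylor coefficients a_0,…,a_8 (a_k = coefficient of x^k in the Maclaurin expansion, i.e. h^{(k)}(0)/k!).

L = (15072 + 62976·x + 97024·x^2 + 65536·x^3 + 16384·x^4) + (1984 + 6080·x + 6144·x^2 + 2048·x^3)·Dx + (1950 + 8000·x + 12192·x^2 + 8192·x^3 + 2048·x^4)·Dx^2 + (124 + 380·x + 384·x^2 + 128·x^3)·Dx^3 + (63 + 254·x + 383·x^2 + 256·x^3 + 64·x^4)·Dx^4  (order 4).
h: a_k = 0, 0, -24, 12, 56, -26, -104/3, 68/5, 248/21, …
ICs: h(0) = 0, h′(0) = 0, h′′(0) = -48, h′′′(0) = 72.

f: a_k = 0, -3, 3/2, -1, 3/4, -3/5, 1/2, -3/7, 3/8, …
g: a_k = 0, 8, 0, -64/3, 0, 256/15, 0, -2048/315, 0, …
Product ⇒ symmetric product L₀, ord ≤ 4.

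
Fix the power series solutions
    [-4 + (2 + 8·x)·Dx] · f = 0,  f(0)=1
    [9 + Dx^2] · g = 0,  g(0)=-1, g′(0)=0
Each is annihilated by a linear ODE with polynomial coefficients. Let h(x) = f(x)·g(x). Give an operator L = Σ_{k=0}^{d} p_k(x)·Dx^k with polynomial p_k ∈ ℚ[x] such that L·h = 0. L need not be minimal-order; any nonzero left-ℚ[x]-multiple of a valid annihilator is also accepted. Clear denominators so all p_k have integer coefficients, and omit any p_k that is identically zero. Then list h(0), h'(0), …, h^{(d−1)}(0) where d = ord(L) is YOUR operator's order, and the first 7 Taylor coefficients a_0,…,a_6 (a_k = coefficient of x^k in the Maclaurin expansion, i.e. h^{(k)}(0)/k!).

f: a_k = 1, 2, -2, 4, -10, 28, -84, …
g: a_k = -1, 0, 9/2, 0, -27/8, 0, 81/80, …
h₀=f·g: eliminate ⇒ L₀, order ≤ 1·2.
L = (21 + 72·x + 144·x^2) + (-4 - 16·x)·Dx + (1 + 8·x + 16·x^2)·Dx^2  (order 2).
h: a_k = -1, -2, 13/2, 5, -19/8, -67/4, 3741/80, …
ICs: h(0) = -1, h′(0) = -2.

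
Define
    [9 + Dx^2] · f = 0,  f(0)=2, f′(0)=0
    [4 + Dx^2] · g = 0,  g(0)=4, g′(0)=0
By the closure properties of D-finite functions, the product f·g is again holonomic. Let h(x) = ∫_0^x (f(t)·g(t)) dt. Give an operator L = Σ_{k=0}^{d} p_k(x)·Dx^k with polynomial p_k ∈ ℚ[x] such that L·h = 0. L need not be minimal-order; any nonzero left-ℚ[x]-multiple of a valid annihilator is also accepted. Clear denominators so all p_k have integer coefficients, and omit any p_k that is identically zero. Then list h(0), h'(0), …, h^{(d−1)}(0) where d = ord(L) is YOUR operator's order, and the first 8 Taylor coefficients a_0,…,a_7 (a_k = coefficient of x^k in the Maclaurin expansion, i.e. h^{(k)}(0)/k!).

f: a_k = 2, 0, -9, 0, 27/4, 0, -81/40, 0, …
g: a_k = 4, 0, -8, 0, 8/3, 0, -16/45, 0, …
f·g: L₀ = L_f ⊗_s L_g, ord ≤ 2·2.
∫: right-multiply L₀ by Dx.
L = 25·Dx + 26·Dx^3 + Dx^5  (order 5).
h: a_k = 0, 8, 0, -52/3, 0, 313/15, 0, -7813/630, …
ICs: h(0) = 0, h′(0) = 8, h′′(0) = 0, h′′′(0) = -104, h′′′′(0) = 0.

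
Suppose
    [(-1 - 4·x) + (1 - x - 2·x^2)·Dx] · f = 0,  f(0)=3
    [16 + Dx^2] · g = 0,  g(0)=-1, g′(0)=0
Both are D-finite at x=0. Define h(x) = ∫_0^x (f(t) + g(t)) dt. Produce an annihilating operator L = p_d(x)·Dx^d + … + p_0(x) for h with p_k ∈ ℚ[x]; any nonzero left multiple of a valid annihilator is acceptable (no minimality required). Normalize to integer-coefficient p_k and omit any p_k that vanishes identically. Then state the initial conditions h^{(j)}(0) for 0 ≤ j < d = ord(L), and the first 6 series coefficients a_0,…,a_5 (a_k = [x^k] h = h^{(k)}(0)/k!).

L = (368 + 1408·x - 256·x^2 + 512·x^3 + 2560·x^4 + 2048·x^5)·Dx + (-176 + 336·x + 384·x^2 - 1024·x^3 - 384·x^4 + 1536·x^5 + 1024·x^6)·Dx^2 + (23 + 88·x - 16·x^2 + 32·x^3 + 160·x^4 + 128·x^5)·Dx^3 + (-11 + 21·x + 24·x^2 - 64·x^3 - 24·x^4 + 96·x^5 + 64·x^6)·Dx^4  (order 4).
h: a_k = 0, 2, 3/2, 17/3, 15/4, 67/15, …
ICs: h(0) = 0, h′(0) = 2, h′′(0) = 3, h′′′(0) = 34.

f: a_k = 3, 3, 9, 15, 33, 63, …
g: a_k = -1, 0, 8, 0, -32/3, 0, …
Sum ⇒ L₀ = lclm(L_f,L_g) in ℚ(x)⟨Dx⟩.
h=∫h₀ ⇒ L = L₀·Dx.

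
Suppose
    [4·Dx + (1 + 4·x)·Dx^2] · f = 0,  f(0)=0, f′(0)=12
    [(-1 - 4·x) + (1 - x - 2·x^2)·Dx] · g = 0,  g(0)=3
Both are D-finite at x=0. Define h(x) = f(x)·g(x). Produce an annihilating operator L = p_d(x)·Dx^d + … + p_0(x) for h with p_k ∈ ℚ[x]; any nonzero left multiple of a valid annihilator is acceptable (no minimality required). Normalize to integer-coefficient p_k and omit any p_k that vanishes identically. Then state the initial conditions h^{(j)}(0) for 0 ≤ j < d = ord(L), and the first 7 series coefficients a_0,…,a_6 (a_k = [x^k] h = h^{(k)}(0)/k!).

L = (8 + 32·x) + (-2 + 20·x + 40·x^2)·Dx + (-1 - 3·x + 6·x^2 + 8·x^3)·Dx^2  (order 2).
h: a_k = 0, 36, -36, 228, -420, 9396/5, -25524/5, …
ICs: h(0) = 0, h′(0) = 36.

f: a_k = 0, 12, -24, 64, -192, 3072/5, -2048, …
g: a_k = 3, 3, 9, 15, 33, 63, 129, …
h₀=f·g: eliminate ⇒ L₀, order ≤ 2·1.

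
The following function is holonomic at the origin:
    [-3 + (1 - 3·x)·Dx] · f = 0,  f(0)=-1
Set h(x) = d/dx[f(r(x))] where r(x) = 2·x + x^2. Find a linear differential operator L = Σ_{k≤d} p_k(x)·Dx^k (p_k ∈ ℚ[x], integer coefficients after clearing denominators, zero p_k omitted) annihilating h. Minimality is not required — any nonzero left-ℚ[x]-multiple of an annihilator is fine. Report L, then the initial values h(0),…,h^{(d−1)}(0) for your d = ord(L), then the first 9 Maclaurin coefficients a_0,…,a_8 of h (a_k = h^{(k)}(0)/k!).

L = (13 + 18·x + 9·x^2) + (-1 + 5·x + 9·x^2 + 3·x^3)·Dx  (order 1).
h: a_k = -6, -78, -756, -6516, -52650, -408402, -3079944, -22753224, -165464046, …
ICs: h(0) = -6.

f: a_k = -1, -3, -9, -27, -81, -243, -729, -2187, -6561, …
h₀=f(r): pull back L_f along r ⇒ L₀.
Differentiate: ansatz ord ≤ ord L₀ ⇒ L.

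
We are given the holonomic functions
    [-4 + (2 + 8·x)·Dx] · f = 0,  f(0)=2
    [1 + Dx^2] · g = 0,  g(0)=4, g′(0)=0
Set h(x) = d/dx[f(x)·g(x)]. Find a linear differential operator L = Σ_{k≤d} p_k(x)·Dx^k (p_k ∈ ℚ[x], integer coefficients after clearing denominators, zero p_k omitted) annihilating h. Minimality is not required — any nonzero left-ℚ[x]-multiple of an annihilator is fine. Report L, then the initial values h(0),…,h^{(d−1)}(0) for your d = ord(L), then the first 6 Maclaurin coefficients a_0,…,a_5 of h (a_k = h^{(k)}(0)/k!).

L = (-7 + 336·x + 736·x^2 + 256·x^3 + 256·x^4) + (44 + 144·x - 192·x^2 - 256·x^3)·Dx + (13 + 112·x + 288·x^2 + 256·x^3 + 256·x^4)·Dx^2  (order 2).
h: a_k = 16, -40, 72, -860/3, 3130/3, -56941/15, …
ICs: h(0) = 16, h′(0) = -40.

f: a_k = 2, 4, -4, 8, -20, 56, …
g: a_k = 4, 0, -2, 0, 1/6, 0, …
Sym-product of L_f,L_g gives L₀ (≤ ord 2).
Derive L from L₀ (diff closure).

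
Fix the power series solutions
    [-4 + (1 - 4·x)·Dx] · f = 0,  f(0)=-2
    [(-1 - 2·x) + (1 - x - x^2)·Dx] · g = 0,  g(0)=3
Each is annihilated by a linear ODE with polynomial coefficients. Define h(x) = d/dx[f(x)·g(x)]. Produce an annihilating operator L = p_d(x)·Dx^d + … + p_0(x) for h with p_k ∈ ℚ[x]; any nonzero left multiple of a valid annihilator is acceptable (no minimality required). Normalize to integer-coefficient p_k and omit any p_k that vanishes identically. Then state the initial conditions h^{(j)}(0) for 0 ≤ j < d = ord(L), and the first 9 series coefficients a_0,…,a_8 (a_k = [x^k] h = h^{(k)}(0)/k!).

f: a_k = -2, -8, -32, -128, -512, -2048, -8192, -32768, -131072, …
g: a_k = 3, 3, 6, 9, 15, 24, 39, 63, 102, …
Product ⇒ symmetric product L₀, ord ≤ 1.
h₀' ⇒ L via d/dx closure of L₀.
L = (44 - 114·x - 66·x^2 + 192·x^3 + 192·x^4) + (-5 + 31·x - 33·x^2 - 62·x^3 + 60·x^4 + 48·x^5)·Dx  (order 1).
h: a_k = -30, -264, -1638, -8856, -44520, -214164, -1000314, -4574496, -20588202, …
ICs: h(0) = -30.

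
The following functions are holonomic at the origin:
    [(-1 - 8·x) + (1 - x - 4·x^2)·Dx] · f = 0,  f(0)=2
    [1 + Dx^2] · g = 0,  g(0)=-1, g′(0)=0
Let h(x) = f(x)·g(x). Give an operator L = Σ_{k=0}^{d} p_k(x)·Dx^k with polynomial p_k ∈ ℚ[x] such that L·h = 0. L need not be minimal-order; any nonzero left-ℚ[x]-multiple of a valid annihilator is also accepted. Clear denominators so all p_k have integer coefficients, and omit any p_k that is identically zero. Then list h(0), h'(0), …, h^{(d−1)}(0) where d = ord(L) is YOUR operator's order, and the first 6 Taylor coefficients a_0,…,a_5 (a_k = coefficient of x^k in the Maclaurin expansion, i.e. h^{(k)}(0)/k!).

f: a_k = 2, 2, 10, 18, 58, 130, …
g: a_k = -1, 0, 1/2, 0, -1/24, 0, …
f·g: L₀ = L_f ⊗_s L_g, ord ≤ 1·2.
L = (7 + x + 4·x^2) + (2 + 16·x)·Dx + (-1 + x + 4·x^2)·Dx^2  (order 2).
h: a_k = -2, -2, -9, -17, -637/12, -1453/12, …
ICs: h(0) = -2, h′(0) = -2.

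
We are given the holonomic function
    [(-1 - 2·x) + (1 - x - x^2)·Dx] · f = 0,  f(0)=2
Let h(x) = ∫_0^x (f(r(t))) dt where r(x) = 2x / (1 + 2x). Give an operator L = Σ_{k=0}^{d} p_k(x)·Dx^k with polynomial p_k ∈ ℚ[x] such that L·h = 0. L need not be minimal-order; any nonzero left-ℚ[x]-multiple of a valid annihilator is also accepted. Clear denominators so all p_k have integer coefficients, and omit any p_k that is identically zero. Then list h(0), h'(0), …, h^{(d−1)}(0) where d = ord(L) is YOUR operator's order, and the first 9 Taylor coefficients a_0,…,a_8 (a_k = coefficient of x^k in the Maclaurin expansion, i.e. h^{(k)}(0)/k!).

L = (2 + 12·x)·Dx + (-1 - 4·x + 8·x^3)·Dx^2  (order 2).
h: a_k = 0, 2, 2, 8/3, 0, 32/5, -32/3, 256/7, -96, …
ICs: h(0) = 0, h′(0) = 2.

f: a_k = 2, 2, 4, 6, 10, 16, 26, 42, 68, …
h₀=f(r): pull back L_f along r ⇒ L₀.
h=∫h₀ ⇒ L = L₀·Dx.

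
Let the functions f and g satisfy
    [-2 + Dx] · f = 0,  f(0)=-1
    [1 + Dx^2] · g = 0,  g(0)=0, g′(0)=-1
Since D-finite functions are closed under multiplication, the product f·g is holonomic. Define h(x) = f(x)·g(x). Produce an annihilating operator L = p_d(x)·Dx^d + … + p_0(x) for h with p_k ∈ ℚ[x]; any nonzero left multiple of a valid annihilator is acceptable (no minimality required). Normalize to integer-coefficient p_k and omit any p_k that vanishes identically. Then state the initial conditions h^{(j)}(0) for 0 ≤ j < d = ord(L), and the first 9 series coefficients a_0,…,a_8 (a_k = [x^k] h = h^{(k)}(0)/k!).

L = 5 - 4·Dx + Dx^2  (order 2).
h: a_k = 0, 1, 2, 11/6, 1, 41/120, 11/180, -29/5040, -1/120, …
ICs: h(0) = 0, h′(0) = 1.

f: a_k = -1, -2, -2, -4/3, -2/3, -4/15, -4/45, -8/315, -2/315, …
g: a_k = 0, -1, 0, 1/6, 0, -1/120, 0, 1/5040, 0, …
Sym-product of L_f,L_g gives L₀ (≤ ord 2).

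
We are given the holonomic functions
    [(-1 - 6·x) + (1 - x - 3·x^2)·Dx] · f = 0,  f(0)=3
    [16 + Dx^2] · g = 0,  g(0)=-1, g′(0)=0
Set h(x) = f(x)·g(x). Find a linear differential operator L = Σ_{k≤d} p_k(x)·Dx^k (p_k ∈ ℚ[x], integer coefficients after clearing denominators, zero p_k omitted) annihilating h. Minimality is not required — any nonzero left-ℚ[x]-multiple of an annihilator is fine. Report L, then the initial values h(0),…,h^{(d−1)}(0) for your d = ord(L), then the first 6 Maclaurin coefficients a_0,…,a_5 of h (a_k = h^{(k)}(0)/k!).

f: a_k = 3, 3, 12, 21, 57, 120, …
g: a_k = -1, 0, 8, 0, -32/3, 0, …
L₀ := L_f ⊗_s L_g (sym. prod.), ord ≤ 2.
L = (-10 + 16·x + 48·x^2) + (2 + 12·x)·Dx + (-1 + x + 3·x^2)·Dx^2  (order 2).
h: a_k = -3, -3, 12, 3, 7, 16, …
ICs: h(0) = -3, h′(0) = -3.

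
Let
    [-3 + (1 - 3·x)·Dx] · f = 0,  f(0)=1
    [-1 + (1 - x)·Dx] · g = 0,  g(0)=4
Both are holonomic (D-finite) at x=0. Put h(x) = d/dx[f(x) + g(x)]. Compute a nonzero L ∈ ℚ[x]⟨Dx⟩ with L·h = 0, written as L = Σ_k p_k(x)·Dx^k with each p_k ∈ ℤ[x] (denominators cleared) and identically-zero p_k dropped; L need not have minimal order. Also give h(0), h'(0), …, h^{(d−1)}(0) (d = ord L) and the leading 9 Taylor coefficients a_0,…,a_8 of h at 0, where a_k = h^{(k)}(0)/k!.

f: a_k = 1, 3, 9, 27, 81, 243, 729, 2187, 6561, …
g: a_k = 4, 4, 4, 4, 4, 4, 4, 4, 4, …
L₀ := lclm(L_f,L_g); ord L₀ ≤ 1+1.
Derive L from L₀ (diff closure).
L = 18 + (-12 + 18·x)·Dx + (1 - 4·x + 3·x^2)·Dx^2  (order 2).
h: a_k = 7, 26, 93, 340, 1235, 4398, 15337, 52520, 177183, …
ICs: h(0) = 7, h′(0) = 26.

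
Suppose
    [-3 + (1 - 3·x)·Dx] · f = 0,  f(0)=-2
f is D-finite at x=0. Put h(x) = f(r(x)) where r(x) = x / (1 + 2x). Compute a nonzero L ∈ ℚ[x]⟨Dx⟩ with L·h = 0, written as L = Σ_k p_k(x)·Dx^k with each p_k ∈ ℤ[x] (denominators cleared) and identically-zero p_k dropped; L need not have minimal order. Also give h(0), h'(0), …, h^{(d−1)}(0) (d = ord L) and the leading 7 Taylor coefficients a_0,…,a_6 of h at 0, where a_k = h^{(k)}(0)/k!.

f: a_k = -2, -6, -18, -54, -162, -486, -1458, …
f∘r: x↦r, Dx↦Dx/r' in L_f ⇒ L₀.
L = 3 + (-1 - x + 2·x^2)·Dx  (order 1).
h: a_k = -2, -6, -6, -6, -6, -6, -6, …
ICs: h(0) = -2.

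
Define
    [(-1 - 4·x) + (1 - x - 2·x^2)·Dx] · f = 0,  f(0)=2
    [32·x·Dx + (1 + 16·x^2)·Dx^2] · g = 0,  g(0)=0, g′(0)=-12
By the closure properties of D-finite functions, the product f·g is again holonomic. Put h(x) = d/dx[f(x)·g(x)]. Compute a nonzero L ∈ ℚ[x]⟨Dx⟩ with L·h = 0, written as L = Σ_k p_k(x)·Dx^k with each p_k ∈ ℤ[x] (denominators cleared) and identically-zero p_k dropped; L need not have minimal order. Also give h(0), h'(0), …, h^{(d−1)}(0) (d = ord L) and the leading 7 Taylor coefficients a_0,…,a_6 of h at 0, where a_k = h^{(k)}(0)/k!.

f: a_k = 2, 2, 6, 10, 22, 42, 86, …
g: a_k = 0, -12, 0, 64, 0, -3072/5, 0, …
Sym-product of L_f,L_g gives L₀ (≤ ord 2).
h₀' ⇒ L via d/dx closure of L₀.
L = (-36 + 2880·x^2 + 6144·x^3 + 18432·x^4) + (11 + 60·x - 144·x^2 - 64·x^3 + 6144·x^4 + 12288·x^5)·Dx + (-1 - 7·x - 54·x^2 - 48·x^3 - 512·x^4 + 1024·x^5 + 1536·x^6)·Dx^2  (order 2).
h: a_k = -24, -48, 168, 32, -5544, -32784/5, 375656/5, …
ICs: h(0) = -24, h′(0) = -48.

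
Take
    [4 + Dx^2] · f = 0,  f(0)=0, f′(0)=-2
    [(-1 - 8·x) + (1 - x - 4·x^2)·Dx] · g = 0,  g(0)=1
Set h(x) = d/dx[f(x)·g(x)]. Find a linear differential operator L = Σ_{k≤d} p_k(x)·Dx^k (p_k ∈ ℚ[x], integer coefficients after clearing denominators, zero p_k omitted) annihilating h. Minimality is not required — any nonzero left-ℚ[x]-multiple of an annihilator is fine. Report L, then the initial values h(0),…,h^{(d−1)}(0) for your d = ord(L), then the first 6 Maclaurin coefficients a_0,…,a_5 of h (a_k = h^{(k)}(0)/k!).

L = (18 - 8·x - 28·x^2 + 32·x^3 + 64·x^4) + (4 + 34·x + 24·x^2 + 64·x^3)·Dx + (-1 + x^2 + 8·x^3 + 16·x^4)·Dx^2  (order 2).
h: a_k = -2, -4, -26, -200/3, -258, -3548/5, …
ICs: h(0) = -2, h′(0) = -4.

f: a_k = 0, -2, 0, 4/3, 0, -4/15, …
g: a_k = 1, 1, 5, 9, 29, 65, …
Product ⇒ symmetric product L₀, ord ≤ 2.
Differentiate: ansatz ord ≤ ord L₀ ⇒ L.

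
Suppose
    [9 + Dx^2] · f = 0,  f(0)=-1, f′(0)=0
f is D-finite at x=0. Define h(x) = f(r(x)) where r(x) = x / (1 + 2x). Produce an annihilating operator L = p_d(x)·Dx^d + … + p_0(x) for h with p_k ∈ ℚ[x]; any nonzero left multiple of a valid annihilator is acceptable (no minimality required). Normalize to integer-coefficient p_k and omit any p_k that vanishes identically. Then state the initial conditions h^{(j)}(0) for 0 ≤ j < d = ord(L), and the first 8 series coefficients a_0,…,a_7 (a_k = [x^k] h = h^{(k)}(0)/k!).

L = 9 + (4 + 24·x + 48·x^2 + 32·x^3)·Dx + (1 + 8·x + 24·x^2 + 32·x^3 + 16·x^4)·Dx^2  (order 2).
h: a_k = -1, 0, 9/2, -18, 405/8, -117, 18081/80, -6723/20, …
ICs: h(0) = -1, h′(0) = 0.

f: a_k = -1, 0, 9/2, 0, -27/8, 0, 81/80, 0, …
Change of var in L_f (x↦r) gives L₀.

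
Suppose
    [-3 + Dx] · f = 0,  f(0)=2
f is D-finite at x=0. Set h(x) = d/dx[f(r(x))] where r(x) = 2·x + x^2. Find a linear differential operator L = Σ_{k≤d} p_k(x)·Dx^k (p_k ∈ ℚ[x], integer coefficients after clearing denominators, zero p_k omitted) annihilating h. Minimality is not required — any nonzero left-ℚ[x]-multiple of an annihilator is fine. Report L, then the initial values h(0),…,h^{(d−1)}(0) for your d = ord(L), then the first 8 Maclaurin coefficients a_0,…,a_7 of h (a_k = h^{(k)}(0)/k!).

f: a_k = 2, 6, 9, 9, 27/4, 81/20, 81/40, 243/280, …
L₀ from L_f via x↦r, Dx↦r'^{-1}Dx.
Derive L from L₀ (diff closure).
L = (7 + 12·x + 6·x^2) + (-1 - x)·Dx  (order 1).
h: a_k = 12, 84, 324, 900, 1998, 18738/5, 30726/5, 315522/35, …
ICs: h(0) = 12.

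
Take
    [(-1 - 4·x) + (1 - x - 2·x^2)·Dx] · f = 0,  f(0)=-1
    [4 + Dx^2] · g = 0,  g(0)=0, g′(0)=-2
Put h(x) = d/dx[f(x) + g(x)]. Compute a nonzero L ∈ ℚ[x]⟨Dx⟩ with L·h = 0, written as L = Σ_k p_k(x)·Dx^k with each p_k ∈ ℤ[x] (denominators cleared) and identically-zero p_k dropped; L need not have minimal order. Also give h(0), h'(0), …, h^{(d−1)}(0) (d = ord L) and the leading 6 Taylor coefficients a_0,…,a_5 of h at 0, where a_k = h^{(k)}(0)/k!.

f: a_k = -1, -1, -3, -5, -11, -21, …
g: a_k = 0, -2, 0, 4/3, 0, -4/15, …
L₀ := lclm(L_f,L_g); ord L₀ ≤ 1+2.
h₀' ⇒ L via d/dx closure of L₀.
L = (576 + 2400·x + 5616·x^2 + 3360·x^3 + 3840·x^4 + 1152·x^5 + 768·x^6) + (-68 - 236·x + 240·x^2 + 488·x^3 + 560·x^4 + 672·x^5 + 448·x^6 + 256·x^7)·Dx + (144 + 600·x + 1404·x^2 + 840·x^3 + 960·x^4 + 288·x^5 + 192·x^6)·Dx^2 + (-17 - 59·x + 60·x^2 + 122·x^3 + 140·x^4 + 168·x^5 + 112·x^6 + 64·x^7)·Dx^3  (order 3).
h: a_k = -3, -6, -11, -44, -319/3, -258, …
ICs: h(0) = -3, h′(0) = -6, h′′(0) = -22.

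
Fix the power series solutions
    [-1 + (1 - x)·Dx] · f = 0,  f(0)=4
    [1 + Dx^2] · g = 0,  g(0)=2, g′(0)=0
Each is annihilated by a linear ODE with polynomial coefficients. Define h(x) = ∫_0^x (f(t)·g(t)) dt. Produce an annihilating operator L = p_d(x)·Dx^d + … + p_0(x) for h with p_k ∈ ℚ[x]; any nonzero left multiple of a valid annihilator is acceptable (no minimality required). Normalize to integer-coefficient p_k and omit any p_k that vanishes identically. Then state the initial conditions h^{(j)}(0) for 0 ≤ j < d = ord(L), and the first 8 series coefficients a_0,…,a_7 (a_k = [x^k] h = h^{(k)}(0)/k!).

f: a_k = 4, 4, 4, 4, 4, 4, 4, 4, …
g: a_k = 2, 0, -1, 0, 1/12, 0, -1/360, 0, …
L₀ := L_f ⊗_s L_g (sym. prod.), ord ≤ 2.
Integrate: L := L₀·Dx.
L = (-1 + x)·Dx + 2·Dx^2 + (-1 + x)·Dx^3  (order 3).
h: a_k = 0, 8, 4, 4/3, 1, 13/15, 13/18, 389/630, …
ICs: h(0) = 0, h′(0) = 8, h′′(0) = 8.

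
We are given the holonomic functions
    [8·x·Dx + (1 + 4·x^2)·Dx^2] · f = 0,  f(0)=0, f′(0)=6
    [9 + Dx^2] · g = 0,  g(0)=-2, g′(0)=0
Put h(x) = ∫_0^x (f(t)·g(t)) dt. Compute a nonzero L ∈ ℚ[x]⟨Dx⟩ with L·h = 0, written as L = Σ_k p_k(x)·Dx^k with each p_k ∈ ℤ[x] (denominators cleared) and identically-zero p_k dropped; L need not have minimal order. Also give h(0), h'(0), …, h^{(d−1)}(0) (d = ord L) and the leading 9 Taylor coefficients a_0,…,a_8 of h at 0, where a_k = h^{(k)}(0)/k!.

L = (2925 + 31536·x^2 + 95904·x^4 + 186624·x^6 + 186624·x^8)·Dx + (2448·x + 20160·x^3 + 62208·x^5 + 82944·x^7)·Dx^2 + (442 + 5088·x^2 + 19008·x^4 + 41472·x^6 + 41472·x^8)·Dx^3 + (272·x + 2240·x^3 + 6912·x^5 + 9216·x^7)·Dx^4 + (13 + 176·x^2 + 928·x^4 + 2304·x^6 + 2304·x^8)·Dx^5  (order 5).
h: a_k = 0, 0, -6, 0, 35/2, 0, -503/20, 0, 48813/1120, …
ICs: h(0) = 0, h′(0) = 0, h′′(0) = -12, h′′′(0) = 0, h′′′′(0) = 420.

f: a_k = 0, 6, 0, -8, 0, 96/5, 0, -384/7, 0, …
g: a_k = -2, 0, 9, 0, -27/4, 0, 81/40, 0, -729/2240, …
f·g: L₀ = L_f ⊗_s L_g, ord ≤ 2·2.
h=∫₀ˣh₀: take L = L₀·Dx.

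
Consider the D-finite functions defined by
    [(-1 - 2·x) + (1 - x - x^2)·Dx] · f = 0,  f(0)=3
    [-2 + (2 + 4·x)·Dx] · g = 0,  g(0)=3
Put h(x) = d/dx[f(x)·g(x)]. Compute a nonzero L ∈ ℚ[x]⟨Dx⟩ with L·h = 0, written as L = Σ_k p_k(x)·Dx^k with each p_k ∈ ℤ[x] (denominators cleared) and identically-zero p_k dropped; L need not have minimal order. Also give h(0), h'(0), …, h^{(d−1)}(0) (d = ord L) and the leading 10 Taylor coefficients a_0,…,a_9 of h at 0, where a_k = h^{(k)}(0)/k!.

f: a_k = 3, 3, 6, 9, 15, 24, 39, 63, 102, 165, …
g: a_k = 3, 3, -3/2, 3/2, -15/8, 21/8, -63/16, 99/16, -1287/128, 2145/128, …
L₀ := L_f ⊗_s L_g (sym. prod.), ord ≤ 1.
Differentiate: ansatz ord ≤ ord L₀ ⇒ L.
L = (5 + 30·x + 45·x^2 + 30·x^3 + 15·x^4) + (-2 - 5·x + 10·x^3 + 15·x^4 + 6·x^5)·Dx  (order 1).
h: a_k = 18, 45, 135, 495/2, 2295/4, 7911/8, 16695/8, 55395/16, 449955/64, 1444455/128, …
ICs: h(0) = 18.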